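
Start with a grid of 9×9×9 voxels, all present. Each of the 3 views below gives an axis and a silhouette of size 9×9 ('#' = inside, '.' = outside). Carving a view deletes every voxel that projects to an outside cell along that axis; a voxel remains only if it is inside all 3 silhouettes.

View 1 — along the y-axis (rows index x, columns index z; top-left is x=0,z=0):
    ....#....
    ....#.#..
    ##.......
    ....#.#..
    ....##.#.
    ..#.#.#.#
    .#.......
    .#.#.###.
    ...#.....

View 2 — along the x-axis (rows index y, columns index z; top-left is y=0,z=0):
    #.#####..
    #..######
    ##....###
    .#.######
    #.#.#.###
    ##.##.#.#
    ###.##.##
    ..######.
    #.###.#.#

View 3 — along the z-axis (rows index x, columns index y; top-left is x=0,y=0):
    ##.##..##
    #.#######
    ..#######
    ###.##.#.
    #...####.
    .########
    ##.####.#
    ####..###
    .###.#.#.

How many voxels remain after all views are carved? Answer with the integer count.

remaining voxels: 107

start: 9×9×9 = 729 voxels
[1] y-view keeps 21 columns → grid now 189
[2] x-view keeps 56 columns → grid now 137
[3] z-view keeps 59 columns → grid now 107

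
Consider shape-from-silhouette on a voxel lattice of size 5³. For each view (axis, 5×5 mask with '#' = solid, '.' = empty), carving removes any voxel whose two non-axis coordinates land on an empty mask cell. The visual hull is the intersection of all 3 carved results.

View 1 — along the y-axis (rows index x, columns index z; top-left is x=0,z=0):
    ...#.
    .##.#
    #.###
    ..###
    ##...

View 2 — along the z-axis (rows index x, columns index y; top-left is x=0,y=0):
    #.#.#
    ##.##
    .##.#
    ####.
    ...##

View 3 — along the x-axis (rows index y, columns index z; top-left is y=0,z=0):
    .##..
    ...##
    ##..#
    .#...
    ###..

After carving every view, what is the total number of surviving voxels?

before carving: 125 voxels (5×5×5)
V1 y: intersect with XZ mask (13 set) -- 65 left
V2 z: intersect with XY mask (16 set) -- 43 left
V3 x: intersect with YZ mask (11 set) -- 19 left

remaining voxels: 19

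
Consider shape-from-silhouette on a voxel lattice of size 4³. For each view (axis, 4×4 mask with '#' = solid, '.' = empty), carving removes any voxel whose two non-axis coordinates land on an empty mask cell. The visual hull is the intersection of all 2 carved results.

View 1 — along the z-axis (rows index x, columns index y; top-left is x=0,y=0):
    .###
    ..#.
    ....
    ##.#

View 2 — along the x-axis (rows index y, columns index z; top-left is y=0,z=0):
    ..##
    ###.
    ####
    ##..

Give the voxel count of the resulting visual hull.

remaining voxels: 20

full grid |V| = 64
[1] z-view keeps 7 columns → grid now 28
[2] x-view keeps 11 columns → grid now 20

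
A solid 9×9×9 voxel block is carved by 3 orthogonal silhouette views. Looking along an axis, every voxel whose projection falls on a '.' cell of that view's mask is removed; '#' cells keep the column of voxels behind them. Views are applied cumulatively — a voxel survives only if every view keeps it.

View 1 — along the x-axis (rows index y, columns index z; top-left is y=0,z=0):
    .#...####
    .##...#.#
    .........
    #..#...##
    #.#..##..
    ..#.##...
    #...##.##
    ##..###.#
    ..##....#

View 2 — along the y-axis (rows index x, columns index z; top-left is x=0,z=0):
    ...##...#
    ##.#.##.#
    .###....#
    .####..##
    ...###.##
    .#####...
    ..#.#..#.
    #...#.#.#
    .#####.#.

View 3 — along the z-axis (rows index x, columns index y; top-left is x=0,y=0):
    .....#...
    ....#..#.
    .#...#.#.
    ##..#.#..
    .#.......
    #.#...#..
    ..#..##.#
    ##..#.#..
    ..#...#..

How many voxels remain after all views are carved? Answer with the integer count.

remaining voxels: 47

initial block: 9^3 = 729
after view 1 [x-axis, 34 of 81 cells solid] → remaining = 306
after view 2 [y-axis, 42 of 81 cells solid] → remaining = 154
after view 3 [z-axis, 24 of 81 cells solid] → remaining = 47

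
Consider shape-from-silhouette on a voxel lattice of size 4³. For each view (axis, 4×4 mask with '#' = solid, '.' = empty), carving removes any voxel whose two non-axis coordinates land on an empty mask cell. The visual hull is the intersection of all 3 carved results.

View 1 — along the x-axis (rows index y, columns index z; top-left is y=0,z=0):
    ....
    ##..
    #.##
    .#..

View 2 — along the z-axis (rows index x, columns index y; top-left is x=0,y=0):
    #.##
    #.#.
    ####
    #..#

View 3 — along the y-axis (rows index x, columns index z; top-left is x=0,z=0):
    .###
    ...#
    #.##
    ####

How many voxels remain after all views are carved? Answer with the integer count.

|visual hull| = 9

start: 4×4×4 = 64 voxels
[1] x-view keeps 6 columns → grid now 24
[2] z-view keeps 11 columns → grid now 14
[3] y-view keeps 11 columns → grid now 9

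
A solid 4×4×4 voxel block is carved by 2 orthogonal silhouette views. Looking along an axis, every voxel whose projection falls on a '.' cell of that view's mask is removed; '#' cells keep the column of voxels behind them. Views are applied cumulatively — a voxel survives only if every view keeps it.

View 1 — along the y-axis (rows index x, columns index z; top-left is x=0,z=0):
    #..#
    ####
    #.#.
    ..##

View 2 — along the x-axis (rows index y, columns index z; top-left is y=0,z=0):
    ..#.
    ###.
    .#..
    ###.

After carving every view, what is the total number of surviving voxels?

start: 4×4×4 = 64 voxels
carve view 1 (along y, XZ-mask fill 10/16): 40 voxels remain
carve view 2 (along x, YZ-mask fill 8/16): 18 voxels remain

18 voxels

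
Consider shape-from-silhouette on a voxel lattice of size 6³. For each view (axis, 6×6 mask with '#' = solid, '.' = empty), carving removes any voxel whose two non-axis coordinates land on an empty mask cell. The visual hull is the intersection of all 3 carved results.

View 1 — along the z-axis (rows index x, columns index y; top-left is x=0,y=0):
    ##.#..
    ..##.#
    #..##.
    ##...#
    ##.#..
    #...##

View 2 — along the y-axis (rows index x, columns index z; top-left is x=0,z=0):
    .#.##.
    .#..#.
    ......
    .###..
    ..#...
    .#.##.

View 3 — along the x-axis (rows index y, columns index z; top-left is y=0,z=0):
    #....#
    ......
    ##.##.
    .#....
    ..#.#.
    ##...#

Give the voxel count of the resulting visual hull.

remaining voxels: 8

start: 6×6×6 = 216 voxels
V1 z: intersect with XY mask (18 set) -- 108 left
V2 y: intersect with XZ mask (12 set) -- 36 left
V3 x: intersect with YZ mask (12 set) -- 8 left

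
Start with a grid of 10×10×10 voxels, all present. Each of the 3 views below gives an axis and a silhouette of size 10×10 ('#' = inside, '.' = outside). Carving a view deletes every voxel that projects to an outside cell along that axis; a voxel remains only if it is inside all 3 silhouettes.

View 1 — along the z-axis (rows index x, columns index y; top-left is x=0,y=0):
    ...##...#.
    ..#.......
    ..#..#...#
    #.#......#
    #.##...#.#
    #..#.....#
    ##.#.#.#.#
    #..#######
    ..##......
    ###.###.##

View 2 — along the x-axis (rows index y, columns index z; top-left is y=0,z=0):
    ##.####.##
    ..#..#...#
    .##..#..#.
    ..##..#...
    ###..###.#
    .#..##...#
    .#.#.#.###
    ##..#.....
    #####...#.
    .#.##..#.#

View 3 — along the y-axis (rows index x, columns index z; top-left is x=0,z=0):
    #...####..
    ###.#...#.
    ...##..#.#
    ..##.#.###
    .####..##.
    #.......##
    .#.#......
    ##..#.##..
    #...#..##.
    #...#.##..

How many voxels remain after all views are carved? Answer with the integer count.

87 voxels

full grid |V| = 1000
V1 z: intersect with XY mask (42 set) -- 420 left
V2 x: intersect with YZ mask (49 set) -- 207 left
V3 y: intersect with XZ mask (44 set) -- 87 left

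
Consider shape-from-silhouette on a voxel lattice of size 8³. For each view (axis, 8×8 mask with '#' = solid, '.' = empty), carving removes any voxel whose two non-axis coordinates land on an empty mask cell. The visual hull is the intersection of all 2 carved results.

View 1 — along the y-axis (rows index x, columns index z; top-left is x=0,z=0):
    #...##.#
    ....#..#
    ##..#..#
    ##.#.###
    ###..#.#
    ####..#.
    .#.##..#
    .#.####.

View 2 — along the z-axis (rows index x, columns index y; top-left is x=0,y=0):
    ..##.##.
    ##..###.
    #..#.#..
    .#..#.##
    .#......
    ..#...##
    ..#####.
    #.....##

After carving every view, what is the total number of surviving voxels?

117 voxels

initial block: 8^3 = 512
  1. axis=1 (XZ plane), |mask|=35  ⇒  voxels=280
  2. axis=2 (XY plane), |mask|=28  ⇒  voxels=117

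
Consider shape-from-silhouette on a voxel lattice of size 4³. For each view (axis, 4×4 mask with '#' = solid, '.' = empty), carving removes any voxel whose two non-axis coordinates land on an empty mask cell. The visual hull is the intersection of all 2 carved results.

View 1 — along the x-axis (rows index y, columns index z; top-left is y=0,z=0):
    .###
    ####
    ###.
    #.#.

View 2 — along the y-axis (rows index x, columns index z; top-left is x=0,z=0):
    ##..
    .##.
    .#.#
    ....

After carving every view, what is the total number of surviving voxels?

start: 4×4×4 = 64 voxels
carve view 1 (along x, YZ-mask fill 12/16): 48 voxels remain
carve view 2 (along y, XZ-mask fill 6/16): 18 voxels remain

|visual hull| = 18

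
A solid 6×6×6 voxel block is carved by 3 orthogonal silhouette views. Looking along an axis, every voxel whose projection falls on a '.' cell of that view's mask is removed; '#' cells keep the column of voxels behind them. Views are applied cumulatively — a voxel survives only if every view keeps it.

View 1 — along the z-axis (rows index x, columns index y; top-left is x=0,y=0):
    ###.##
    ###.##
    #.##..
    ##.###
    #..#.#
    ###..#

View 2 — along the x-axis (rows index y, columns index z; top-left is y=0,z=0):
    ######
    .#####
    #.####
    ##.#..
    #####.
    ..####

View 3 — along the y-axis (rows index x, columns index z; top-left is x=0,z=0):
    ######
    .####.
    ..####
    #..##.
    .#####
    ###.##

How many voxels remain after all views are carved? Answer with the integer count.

initial block: 6^3 = 216
after view 1 [z-axis, 25 of 36 cells solid] → remaining = 150
after view 2 [x-axis, 28 of 36 cells solid] → remaining = 120
after view 3 [y-axis, 27 of 36 cells solid] → remaining = 91

91 voxels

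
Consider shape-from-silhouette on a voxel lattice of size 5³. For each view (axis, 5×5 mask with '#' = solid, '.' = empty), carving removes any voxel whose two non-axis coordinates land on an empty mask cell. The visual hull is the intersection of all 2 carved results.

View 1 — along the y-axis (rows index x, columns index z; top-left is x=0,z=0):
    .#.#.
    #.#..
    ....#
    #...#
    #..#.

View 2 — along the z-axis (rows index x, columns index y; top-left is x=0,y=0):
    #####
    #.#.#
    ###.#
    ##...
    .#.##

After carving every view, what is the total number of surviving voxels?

start: 5×5×5 = 125 voxels
step 1: project along y, AND mask (9/25) → |grid| = 45
step 2: project along z, AND mask (17/25) → |grid| = 30

|visual hull| = 30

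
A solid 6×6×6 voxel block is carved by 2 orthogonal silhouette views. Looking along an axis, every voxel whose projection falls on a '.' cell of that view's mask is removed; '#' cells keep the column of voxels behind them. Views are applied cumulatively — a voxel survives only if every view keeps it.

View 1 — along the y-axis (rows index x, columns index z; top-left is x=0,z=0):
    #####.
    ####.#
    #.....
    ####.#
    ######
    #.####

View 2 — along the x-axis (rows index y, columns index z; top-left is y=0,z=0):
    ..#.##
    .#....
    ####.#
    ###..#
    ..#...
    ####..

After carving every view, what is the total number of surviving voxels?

84 voxels

start: 6×6×6 = 216 voxels
carve view 1 (along y, XZ-mask fill 27/36): 162 voxels remain
carve view 2 (along x, YZ-mask fill 18/36): 84 voxels remain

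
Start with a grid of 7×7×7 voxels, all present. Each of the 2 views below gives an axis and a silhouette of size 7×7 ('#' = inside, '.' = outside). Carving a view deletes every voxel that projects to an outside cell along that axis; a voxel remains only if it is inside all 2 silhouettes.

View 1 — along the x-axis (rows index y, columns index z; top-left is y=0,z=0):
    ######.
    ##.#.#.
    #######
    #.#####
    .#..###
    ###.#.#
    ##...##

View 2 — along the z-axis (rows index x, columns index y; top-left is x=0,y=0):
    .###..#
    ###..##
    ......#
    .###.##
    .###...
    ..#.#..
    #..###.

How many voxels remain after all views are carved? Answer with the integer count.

start: 7×7×7 = 343 voxels
  1. axis=0 (YZ plane), |mask|=36  ⇒  voxels=252
  2. axis=2 (XY plane), |mask|=24  ⇒  voxels=126

|visual hull| = 126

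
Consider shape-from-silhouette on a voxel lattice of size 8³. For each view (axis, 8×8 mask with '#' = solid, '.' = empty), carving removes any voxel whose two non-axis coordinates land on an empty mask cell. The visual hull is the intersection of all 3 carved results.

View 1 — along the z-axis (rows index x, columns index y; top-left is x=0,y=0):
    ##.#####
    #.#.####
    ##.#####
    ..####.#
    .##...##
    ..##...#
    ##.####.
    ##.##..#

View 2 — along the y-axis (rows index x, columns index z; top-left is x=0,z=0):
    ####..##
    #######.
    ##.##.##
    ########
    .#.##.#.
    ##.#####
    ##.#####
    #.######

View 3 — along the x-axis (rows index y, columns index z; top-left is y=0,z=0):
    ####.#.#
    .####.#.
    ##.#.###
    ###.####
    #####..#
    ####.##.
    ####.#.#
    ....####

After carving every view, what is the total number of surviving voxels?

before carving: 512 voxels (8×8×8)
after view 1 [z-axis, 43 of 64 cells solid] → remaining = 344
after view 2 [y-axis, 52 of 64 cells solid] → remaining = 280
after view 3 [x-axis, 46 of 64 cells solid] → remaining = 199

remaining voxels: 199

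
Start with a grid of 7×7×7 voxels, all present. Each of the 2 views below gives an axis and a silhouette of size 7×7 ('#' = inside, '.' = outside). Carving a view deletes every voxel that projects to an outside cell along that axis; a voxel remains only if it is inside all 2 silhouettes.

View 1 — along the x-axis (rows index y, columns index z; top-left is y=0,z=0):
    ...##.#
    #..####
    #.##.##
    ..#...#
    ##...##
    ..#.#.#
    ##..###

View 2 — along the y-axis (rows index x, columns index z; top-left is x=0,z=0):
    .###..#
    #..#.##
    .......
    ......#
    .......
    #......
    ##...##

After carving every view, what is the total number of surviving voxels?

voxel count = 61

initial block: 7^3 = 343
V1 x: intersect with YZ mask (27 set) -- 189 left
V2 y: intersect with XZ mask (14 set) -- 61 left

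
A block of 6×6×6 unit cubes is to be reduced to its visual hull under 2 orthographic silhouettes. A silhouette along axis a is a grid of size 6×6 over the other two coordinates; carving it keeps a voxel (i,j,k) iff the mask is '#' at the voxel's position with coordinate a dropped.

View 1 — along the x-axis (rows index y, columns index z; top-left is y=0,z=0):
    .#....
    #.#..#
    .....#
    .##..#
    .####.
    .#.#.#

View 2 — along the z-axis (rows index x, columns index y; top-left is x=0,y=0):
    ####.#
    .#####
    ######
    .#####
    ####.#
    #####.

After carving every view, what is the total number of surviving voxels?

initial block: 6^3 = 216
V1 x: intersect with YZ mask (15 set) -- 90 left
V2 z: intersect with XY mask (31 set) -- 77 left

|visual hull| = 77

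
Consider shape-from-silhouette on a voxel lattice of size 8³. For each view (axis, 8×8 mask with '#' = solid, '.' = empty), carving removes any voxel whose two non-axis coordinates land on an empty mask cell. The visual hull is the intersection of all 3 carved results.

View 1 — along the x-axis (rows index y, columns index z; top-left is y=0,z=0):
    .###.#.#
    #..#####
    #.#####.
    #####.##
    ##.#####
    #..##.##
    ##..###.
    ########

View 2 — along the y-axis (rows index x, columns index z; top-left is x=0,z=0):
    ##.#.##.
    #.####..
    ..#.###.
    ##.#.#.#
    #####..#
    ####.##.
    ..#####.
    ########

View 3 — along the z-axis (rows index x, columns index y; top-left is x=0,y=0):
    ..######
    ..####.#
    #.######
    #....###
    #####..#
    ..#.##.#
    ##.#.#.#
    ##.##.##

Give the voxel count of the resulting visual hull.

voxel count = 187

before carving: 512 voxels (8×8×8)
V1 x: intersect with YZ mask (49 set) -- 392 left
V2 y: intersect with XZ mask (44 set) -- 270 left
V3 z: intersect with XY mask (43 set) -- 187 left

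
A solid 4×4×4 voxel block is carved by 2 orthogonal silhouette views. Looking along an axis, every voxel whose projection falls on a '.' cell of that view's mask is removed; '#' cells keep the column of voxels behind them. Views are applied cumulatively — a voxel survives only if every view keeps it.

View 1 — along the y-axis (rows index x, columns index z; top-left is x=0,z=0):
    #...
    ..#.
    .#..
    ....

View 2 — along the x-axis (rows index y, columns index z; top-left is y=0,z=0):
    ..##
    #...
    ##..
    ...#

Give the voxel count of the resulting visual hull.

start: 4×4×4 = 64 voxels
[1] y-view keeps 3 columns → grid now 12
[2] x-view keeps 6 columns → grid now 4

|visual hull| = 4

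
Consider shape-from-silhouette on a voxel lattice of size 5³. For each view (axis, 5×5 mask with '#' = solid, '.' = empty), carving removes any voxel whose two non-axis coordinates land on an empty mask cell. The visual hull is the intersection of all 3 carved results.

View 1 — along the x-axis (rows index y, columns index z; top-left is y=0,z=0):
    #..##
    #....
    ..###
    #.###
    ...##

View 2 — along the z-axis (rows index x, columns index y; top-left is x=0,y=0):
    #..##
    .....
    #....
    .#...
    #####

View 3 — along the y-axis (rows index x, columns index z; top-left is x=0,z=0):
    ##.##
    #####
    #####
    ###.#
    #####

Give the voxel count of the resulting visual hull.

25 voxels

initial block: 5^3 = 125
after view 1 [x-axis, 13 of 25 cells solid] → remaining = 65
after view 2 [z-axis, 10 of 25 cells solid] → remaining = 26
after view 3 [y-axis, 23 of 25 cells solid] → remaining = 25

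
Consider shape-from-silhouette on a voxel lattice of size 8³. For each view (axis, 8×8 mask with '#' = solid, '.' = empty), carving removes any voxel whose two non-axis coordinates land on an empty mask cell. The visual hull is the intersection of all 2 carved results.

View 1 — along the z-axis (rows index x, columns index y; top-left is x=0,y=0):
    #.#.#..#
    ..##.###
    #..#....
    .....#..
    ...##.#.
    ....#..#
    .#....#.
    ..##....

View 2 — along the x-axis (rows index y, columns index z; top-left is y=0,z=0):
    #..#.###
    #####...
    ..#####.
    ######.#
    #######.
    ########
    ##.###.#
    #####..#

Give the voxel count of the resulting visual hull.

131 voxels

full grid |V| = 512
carve view 1 (along z, XY-mask fill 21/64): 168 voxels remain
carve view 2 (along x, YZ-mask fill 49/64): 131 voxels remain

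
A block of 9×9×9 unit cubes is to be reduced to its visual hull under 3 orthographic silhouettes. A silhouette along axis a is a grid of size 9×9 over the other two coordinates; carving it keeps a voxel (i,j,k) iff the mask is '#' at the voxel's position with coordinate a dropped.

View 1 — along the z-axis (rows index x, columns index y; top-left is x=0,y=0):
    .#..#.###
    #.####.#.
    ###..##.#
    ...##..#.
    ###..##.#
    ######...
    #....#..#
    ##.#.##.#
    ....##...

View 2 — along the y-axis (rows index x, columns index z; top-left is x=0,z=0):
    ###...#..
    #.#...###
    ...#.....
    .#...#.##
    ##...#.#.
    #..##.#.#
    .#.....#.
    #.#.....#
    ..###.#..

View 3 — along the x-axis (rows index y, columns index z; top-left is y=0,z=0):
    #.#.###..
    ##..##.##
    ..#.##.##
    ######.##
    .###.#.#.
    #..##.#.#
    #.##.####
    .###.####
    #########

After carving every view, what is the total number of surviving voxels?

full grid |V| = 729
after view 1 [z-axis, 43 of 81 cells solid] → remaining = 387
after view 2 [y-axis, 32 of 81 cells solid] → remaining = 154
after view 3 [x-axis, 57 of 81 cells solid] → remaining = 103

|visual hull| = 103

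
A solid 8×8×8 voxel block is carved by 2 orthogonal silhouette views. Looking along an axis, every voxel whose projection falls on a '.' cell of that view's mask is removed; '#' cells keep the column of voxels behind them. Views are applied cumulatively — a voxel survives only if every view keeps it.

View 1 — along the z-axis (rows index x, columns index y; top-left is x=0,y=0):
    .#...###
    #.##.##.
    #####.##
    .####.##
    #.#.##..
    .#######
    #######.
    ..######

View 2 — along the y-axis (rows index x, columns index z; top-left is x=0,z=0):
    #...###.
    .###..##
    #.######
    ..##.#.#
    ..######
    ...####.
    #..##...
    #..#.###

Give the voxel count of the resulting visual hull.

start: 8×8×8 = 512 voxels
carve view 1 (along z, XY-mask fill 46/64): 368 voxels remain
carve view 2 (along y, XZ-mask fill 38/64): 217 voxels remain

217 voxels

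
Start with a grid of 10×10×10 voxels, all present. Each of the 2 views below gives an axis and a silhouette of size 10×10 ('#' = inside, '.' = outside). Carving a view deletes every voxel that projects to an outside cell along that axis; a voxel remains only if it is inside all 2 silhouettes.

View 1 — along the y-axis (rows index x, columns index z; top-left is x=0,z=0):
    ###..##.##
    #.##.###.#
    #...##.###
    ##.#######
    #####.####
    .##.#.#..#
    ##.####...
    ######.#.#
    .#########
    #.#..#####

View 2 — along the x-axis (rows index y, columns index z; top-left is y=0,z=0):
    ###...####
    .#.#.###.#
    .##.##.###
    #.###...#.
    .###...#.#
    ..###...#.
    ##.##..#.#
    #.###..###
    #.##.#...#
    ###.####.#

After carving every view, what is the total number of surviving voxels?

|visual hull| = 437

start: 10×10×10 = 1000 voxels
V1 y: intersect with XZ mask (73 set) -- 730 left
V2 x: intersect with YZ mask (60 set) -- 437 left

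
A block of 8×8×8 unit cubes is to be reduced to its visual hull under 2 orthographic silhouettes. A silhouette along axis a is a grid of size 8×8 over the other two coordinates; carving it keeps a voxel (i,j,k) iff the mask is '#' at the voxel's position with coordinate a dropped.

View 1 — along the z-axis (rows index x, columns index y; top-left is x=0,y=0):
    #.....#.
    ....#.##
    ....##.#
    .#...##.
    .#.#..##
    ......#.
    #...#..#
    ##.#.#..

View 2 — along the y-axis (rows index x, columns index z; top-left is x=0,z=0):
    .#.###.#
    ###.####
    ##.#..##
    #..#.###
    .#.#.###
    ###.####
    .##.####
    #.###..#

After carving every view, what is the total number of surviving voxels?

initial block: 8^3 = 512
carve view 1 (along z, XY-mask fill 23/64): 184 voxels remain
carve view 2 (along y, XZ-mask fill 45/64): 126 voxels remain

remaining voxels: 126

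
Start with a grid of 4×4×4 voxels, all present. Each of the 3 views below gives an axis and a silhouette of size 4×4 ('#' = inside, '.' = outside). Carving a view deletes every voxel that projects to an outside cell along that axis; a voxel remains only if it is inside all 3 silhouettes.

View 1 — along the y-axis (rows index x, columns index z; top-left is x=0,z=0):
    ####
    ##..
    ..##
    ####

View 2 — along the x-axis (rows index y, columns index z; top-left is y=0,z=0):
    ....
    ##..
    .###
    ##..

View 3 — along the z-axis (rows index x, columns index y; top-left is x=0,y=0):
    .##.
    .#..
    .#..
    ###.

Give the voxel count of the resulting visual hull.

|visual hull| = 12

initial block: 4^3 = 64
V1 y: intersect with XZ mask (12 set) -- 48 left
V2 x: intersect with YZ mask (7 set) -- 21 left
V3 z: intersect with XY mask (7 set) -- 12 left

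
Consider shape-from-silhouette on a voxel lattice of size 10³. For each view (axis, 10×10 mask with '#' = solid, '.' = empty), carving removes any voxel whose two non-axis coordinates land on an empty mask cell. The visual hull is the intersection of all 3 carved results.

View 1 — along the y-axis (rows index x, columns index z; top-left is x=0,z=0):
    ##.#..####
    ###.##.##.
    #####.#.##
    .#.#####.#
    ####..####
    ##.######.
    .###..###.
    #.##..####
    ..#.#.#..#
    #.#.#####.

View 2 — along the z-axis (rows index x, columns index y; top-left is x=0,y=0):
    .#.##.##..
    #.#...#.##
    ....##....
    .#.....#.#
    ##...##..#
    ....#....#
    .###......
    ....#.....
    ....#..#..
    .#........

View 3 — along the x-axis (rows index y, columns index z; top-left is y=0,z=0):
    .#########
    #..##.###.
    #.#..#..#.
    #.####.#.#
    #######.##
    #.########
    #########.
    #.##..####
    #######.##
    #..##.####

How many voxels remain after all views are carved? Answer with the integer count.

154 voxels

start: 10×10×10 = 1000 voxels
  1. axis=1 (XZ plane), |mask|=69  ⇒  voxels=690
  2. axis=2 (XY plane), |mask|=29  ⇒  voxels=203
  3. axis=0 (YZ plane), |mask|=76  ⇒  voxels=154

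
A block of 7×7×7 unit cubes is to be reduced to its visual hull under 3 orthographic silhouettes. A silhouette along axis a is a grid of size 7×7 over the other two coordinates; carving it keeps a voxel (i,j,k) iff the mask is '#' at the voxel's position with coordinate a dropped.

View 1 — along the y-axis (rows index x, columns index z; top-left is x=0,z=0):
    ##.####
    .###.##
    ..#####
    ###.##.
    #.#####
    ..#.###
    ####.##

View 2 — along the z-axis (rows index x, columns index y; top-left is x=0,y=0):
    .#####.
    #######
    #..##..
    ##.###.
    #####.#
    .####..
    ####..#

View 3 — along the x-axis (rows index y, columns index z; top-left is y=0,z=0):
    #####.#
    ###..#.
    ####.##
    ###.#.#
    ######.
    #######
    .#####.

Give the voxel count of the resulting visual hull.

remaining voxels: 144

before carving: 343 voxels (7×7×7)
after view 1 [y-axis, 37 of 49 cells solid] → remaining = 259
after view 2 [z-axis, 35 of 49 cells solid] → remaining = 187
after view 3 [x-axis, 39 of 49 cells solid] → remaining = 144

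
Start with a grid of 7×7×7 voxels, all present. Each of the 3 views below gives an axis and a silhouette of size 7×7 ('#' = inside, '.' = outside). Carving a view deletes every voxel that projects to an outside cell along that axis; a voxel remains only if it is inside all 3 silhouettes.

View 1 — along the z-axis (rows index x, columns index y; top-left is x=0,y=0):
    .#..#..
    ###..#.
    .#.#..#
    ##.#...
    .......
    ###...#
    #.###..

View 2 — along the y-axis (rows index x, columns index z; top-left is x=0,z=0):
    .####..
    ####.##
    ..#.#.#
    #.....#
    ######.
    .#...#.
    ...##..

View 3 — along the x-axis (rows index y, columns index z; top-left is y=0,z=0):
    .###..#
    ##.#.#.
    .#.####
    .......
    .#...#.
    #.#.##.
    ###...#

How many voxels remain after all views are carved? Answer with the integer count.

remaining voxels: 31

full grid |V| = 343
[1] z-view keeps 20 columns → grid now 140
[2] y-view keeps 25 columns → grid now 63
[3] x-view keeps 23 columns → grid now 31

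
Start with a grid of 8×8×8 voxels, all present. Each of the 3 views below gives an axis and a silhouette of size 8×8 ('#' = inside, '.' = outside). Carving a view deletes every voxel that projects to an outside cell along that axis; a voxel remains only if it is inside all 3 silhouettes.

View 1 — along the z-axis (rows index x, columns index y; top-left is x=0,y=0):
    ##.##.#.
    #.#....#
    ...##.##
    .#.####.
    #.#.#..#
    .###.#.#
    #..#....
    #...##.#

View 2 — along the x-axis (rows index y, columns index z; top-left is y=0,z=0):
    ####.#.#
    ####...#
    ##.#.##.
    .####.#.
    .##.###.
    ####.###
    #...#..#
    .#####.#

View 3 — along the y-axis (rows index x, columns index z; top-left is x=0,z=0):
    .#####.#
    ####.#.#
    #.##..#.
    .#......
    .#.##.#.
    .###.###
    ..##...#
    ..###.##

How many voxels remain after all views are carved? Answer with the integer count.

start: 8×8×8 = 512 voxels
V1 z: intersect with XY mask (32 set) -- 256 left
V2 x: intersect with YZ mask (42 set) -- 170 left
V3 y: intersect with XZ mask (35 set) -- 99 left

99 voxels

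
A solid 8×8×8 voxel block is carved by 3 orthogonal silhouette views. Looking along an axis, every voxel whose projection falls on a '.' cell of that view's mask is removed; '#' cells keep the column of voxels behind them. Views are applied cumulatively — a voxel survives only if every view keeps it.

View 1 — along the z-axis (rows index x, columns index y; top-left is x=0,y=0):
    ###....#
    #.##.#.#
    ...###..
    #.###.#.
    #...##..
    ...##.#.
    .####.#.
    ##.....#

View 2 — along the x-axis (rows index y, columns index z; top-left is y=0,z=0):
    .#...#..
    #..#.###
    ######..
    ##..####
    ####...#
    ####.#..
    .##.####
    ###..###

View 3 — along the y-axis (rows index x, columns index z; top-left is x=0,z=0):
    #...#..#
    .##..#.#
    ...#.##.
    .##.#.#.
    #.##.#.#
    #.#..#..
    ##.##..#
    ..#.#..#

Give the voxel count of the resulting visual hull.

before carving: 512 voxels (8×8×8)
V1 z: intersect with XY mask (31 set) -- 248 left
V2 x: intersect with YZ mask (41 set) -- 155 left
V3 y: intersect with XZ mask (30 set) -- 75 left

|visual hull| = 75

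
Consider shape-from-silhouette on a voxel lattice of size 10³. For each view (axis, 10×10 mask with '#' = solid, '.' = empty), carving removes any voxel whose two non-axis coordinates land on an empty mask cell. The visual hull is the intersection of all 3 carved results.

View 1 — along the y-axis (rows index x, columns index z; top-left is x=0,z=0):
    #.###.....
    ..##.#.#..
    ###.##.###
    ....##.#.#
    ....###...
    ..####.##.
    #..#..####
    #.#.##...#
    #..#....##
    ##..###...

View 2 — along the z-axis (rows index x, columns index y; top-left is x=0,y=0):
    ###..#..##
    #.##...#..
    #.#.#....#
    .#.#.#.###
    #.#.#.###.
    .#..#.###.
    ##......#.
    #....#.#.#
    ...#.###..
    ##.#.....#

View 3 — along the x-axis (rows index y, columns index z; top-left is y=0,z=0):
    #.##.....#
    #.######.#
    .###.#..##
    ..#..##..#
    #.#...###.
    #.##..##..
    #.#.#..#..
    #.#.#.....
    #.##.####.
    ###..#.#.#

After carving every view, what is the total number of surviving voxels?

full grid |V| = 1000
  1. axis=1 (XZ plane), |mask|=49  ⇒  voxels=490
  2. axis=2 (XY plane), |mask|=46  ⇒  voxels=218
  3. axis=0 (YZ plane), |mask|=52  ⇒  voxels=120

120 voxels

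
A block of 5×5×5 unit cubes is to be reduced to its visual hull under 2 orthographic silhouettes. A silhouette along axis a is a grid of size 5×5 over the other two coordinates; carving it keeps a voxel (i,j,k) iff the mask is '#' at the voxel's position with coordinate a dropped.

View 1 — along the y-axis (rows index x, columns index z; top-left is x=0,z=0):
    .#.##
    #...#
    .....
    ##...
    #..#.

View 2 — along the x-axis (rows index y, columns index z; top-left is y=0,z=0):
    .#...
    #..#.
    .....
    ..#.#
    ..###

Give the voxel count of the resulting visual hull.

13 voxels

before carving: 125 voxels (5×5×5)
carve view 1 (along y, XZ-mask fill 9/25): 45 voxels remain
carve view 2 (along x, YZ-mask fill 8/25): 13 voxels remain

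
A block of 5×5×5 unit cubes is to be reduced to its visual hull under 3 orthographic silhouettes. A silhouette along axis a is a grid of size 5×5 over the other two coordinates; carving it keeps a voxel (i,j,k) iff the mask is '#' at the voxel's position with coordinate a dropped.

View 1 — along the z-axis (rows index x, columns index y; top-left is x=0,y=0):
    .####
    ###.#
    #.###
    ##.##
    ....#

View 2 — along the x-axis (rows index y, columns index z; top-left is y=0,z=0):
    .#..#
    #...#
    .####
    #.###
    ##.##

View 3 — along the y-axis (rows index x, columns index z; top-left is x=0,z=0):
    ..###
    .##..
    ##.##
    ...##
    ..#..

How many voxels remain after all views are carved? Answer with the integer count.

remaining voxels: 31

before carving: 125 voxels (5×5×5)
[1] z-view keeps 17 columns → grid now 85
[2] x-view keeps 16 columns → grid now 56
[3] y-view keeps 12 columns → grid now 31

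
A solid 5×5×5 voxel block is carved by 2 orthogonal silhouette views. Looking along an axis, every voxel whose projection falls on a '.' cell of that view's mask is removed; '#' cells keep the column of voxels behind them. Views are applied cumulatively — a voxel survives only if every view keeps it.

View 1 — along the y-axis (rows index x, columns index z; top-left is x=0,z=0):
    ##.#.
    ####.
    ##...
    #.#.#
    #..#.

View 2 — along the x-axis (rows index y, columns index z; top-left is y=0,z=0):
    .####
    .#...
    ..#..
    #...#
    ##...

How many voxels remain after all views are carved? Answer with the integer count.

|visual hull| = 28

full grid |V| = 125
carve view 1 (along y, XZ-mask fill 14/25): 70 voxels remain
carve view 2 (along x, YZ-mask fill 10/25): 28 voxels remain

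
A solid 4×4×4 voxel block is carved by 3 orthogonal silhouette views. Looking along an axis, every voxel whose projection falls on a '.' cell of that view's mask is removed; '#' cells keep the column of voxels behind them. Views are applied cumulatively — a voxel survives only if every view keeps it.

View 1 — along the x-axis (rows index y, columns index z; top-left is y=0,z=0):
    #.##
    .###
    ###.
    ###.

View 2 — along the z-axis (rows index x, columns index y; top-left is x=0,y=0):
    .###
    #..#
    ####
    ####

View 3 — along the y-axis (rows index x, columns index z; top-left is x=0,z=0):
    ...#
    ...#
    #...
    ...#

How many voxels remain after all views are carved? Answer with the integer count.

voxel count = 7

initial block: 4^3 = 64
step 1: project along x, AND mask (12/16) → |grid| = 48
step 2: project along z, AND mask (13/16) → |grid| = 39
step 3: project along y, AND mask (4/16) → |grid| = 7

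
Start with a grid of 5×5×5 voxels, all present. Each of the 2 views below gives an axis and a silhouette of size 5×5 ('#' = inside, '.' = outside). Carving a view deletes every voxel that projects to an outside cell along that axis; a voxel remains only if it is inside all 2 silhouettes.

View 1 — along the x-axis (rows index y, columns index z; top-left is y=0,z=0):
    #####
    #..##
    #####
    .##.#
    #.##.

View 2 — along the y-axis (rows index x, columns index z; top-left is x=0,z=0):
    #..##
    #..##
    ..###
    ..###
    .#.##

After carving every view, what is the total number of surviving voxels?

voxel count = 59

full grid |V| = 125
after view 1 [x-axis, 19 of 25 cells solid] → remaining = 95
after view 2 [y-axis, 15 of 25 cells solid] → remaining = 59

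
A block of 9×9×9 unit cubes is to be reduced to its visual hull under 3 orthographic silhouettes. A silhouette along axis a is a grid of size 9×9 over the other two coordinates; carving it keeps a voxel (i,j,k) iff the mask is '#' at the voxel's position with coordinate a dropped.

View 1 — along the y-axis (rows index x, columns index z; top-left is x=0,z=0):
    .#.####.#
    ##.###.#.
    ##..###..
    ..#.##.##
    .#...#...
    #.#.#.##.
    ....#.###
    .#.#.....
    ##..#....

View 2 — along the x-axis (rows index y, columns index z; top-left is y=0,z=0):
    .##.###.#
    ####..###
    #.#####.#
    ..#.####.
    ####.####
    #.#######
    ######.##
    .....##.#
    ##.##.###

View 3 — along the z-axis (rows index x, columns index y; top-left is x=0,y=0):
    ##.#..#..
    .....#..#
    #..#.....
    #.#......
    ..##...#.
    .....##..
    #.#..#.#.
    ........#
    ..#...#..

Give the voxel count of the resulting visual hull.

start: 9×9×9 = 729 voxels
  1. axis=1 (XZ plane), |mask|=38  ⇒  voxels=342
  2. axis=0 (YZ plane), |mask|=59  ⇒  voxels=243
  3. axis=2 (XY plane), |mask|=22  ⇒  voxels=73

|visual hull| = 73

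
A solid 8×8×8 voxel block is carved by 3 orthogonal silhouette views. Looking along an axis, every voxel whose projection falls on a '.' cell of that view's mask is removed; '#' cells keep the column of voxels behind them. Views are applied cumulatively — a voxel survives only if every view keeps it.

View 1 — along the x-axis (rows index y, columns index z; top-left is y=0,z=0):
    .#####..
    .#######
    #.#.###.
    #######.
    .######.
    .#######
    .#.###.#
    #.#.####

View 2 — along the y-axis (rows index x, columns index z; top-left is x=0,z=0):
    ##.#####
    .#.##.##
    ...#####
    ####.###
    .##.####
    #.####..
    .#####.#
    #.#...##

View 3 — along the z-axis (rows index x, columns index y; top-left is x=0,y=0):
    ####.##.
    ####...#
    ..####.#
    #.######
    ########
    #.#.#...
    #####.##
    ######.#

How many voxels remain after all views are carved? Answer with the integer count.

before carving: 512 voxels (8×8×8)
[1] x-view keeps 48 columns → grid now 384
[2] y-view keeps 45 columns → grid now 273
[3] z-view keeps 48 columns → grid now 205

|visual hull| = 205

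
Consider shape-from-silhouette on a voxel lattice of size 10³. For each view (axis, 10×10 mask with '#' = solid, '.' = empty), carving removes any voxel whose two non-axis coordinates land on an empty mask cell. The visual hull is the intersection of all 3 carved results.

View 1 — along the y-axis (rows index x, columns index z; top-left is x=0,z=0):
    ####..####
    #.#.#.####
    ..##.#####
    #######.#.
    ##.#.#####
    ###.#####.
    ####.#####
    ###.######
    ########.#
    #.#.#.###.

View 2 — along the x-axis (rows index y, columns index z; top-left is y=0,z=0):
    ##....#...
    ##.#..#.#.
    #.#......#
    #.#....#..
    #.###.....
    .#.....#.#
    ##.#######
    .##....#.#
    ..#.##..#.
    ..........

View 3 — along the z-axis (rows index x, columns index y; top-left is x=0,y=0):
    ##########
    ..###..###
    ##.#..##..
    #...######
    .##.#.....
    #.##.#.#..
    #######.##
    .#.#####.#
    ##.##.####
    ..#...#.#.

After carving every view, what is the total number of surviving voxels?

start: 10×10×10 = 1000 voxels
  1. axis=1 (XZ plane), |mask|=79  ⇒  voxels=790
  2. axis=0 (YZ plane), |mask|=38  ⇒  voxels=305
  3. axis=2 (XY plane), |mask|=63  ⇒  voxels=201

voxel count = 201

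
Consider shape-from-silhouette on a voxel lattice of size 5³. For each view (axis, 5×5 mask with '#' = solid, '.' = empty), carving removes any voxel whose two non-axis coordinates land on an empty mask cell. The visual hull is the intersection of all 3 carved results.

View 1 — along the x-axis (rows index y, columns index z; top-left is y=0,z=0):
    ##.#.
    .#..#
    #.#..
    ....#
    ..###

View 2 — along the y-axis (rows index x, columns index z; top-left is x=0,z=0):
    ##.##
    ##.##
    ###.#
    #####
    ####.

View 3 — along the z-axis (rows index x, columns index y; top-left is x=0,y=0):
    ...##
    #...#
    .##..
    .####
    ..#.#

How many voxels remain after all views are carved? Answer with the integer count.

start: 5×5×5 = 125 voxels
[1] x-view keeps 11 columns → grid now 55
[2] y-view keeps 21 columns → grid now 46
[3] z-view keeps 12 columns → grid now 24

remaining voxels: 24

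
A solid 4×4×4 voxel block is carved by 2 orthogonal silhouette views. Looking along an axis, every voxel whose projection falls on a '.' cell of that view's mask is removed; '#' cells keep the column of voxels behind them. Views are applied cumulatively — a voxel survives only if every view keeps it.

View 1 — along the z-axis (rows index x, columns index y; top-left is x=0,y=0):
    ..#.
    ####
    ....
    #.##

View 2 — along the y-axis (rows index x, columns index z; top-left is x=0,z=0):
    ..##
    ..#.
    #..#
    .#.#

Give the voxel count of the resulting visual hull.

before carving: 64 voxels (4×4×4)
[1] z-view keeps 8 columns → grid now 32
[2] y-view keeps 7 columns → grid now 12

remaining voxels: 12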